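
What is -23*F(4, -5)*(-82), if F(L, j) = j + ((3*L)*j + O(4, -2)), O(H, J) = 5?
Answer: -113160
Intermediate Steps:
F(L, j) = 5 + j + 3*L*j (F(L, j) = j + ((3*L)*j + 5) = j + (3*L*j + 5) = j + (5 + 3*L*j) = 5 + j + 3*L*j)
-23*F(4, -5)*(-82) = -23*(5 - 5 + 3*4*(-5))*(-82) = -23*(5 - 5 - 60)*(-82) = -23*(-60)*(-82) = 1380*(-82) = -113160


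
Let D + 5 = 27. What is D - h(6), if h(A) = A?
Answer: 16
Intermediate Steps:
D = 22 (D = -5 + 27 = 22)
D - h(6) = 22 - 1*6 = 22 - 6 = 16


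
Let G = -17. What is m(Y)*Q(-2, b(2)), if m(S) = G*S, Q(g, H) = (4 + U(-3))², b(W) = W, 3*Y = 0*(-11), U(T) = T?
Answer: 0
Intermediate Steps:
Y = 0 (Y = (0*(-11))/3 = (⅓)*0 = 0)
Q(g, H) = 1 (Q(g, H) = (4 - 3)² = 1² = 1)
m(S) = -17*S
m(Y)*Q(-2, b(2)) = -17*0*1 = 0*1 = 0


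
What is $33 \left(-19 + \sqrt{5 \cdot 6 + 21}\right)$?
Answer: $-627 + 33 \sqrt{51} \approx -391.33$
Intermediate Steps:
$33 \left(-19 + \sqrt{5 \cdot 6 + 21}\right) = 33 \left(-19 + \sqrt{30 + 21}\right) = 33 \left(-19 + \sqrt{51}\right) = -627 + 33 \sqrt{51}$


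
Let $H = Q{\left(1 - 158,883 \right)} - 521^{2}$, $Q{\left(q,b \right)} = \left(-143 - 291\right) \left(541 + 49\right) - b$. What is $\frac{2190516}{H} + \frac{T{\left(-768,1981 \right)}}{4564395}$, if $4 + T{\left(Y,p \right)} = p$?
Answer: $- \frac{277703768407}{66993146880} \approx -4.1453$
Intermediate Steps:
$T{\left(Y,p \right)} = -4 + p$
$Q{\left(q,b \right)} = -256060 - b$ ($Q{\left(q,b \right)} = \left(-434\right) 590 - b = -256060 - b$)
$H = -528384$ ($H = \left(-256060 - 883\right) - 521^{2} = \left(-256060 - 883\right) - 271441 = -256943 - 271441 = -528384$)
$\frac{2190516}{H} + \frac{T{\left(-768,1981 \right)}}{4564395} = \frac{2190516}{-528384} + \frac{-4 + 1981}{4564395} = 2190516 \left(- \frac{1}{528384}\right) + 1977 \cdot \frac{1}{4564395} = - \frac{182543}{44032} + \frac{659}{1521465} = - \frac{277703768407}{66993146880}$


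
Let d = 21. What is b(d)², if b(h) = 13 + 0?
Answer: 169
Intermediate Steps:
b(h) = 13
b(d)² = 13² = 169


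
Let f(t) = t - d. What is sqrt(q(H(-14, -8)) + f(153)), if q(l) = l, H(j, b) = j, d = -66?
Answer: sqrt(205) ≈ 14.318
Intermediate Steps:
f(t) = 66 + t (f(t) = t - 1*(-66) = t + 66 = 66 + t)
sqrt(q(H(-14, -8)) + f(153)) = sqrt(-14 + (66 + 153)) = sqrt(-14 + 219) = sqrt(205)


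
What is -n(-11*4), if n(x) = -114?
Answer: 114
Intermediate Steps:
-n(-11*4) = -1*(-114) = 114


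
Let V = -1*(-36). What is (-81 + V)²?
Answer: 2025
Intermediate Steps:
V = 36
(-81 + V)² = (-81 + 36)² = (-45)² = 2025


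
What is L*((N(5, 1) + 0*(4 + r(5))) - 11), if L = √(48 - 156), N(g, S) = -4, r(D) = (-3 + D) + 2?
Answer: -90*I*√3 ≈ -155.88*I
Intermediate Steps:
r(D) = -1 + D
L = 6*I*√3 (L = √(-108) = 6*I*√3 ≈ 10.392*I)
L*((N(5, 1) + 0*(4 + r(5))) - 11) = (6*I*√3)*((-4 + 0*(4 + (-1 + 5))) - 11) = (6*I*√3)*((-4 + 0*(4 + 4)) - 11) = (6*I*√3)*((-4 + 0*8) - 11) = (6*I*√3)*((-4 + 0) - 11) = (6*I*√3)*(-4 - 11) = (6*I*√3)*(-15) = -90*I*√3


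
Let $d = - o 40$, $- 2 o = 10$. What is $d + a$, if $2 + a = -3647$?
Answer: $-3449$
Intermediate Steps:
$o = -5$ ($o = \left(- \frac{1}{2}\right) 10 = -5$)
$a = -3649$ ($a = -2 - 3647 = -3649$)
$d = 200$ ($d = - \left(-5\right) 40 = \left(-1\right) \left(-200\right) = 200$)
$d + a = 200 - 3649 = -3449$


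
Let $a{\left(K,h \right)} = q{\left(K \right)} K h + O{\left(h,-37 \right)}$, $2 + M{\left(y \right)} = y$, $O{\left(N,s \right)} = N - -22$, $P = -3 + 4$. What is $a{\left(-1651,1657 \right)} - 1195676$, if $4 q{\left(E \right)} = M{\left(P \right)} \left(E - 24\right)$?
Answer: $- \frac{4587085213}{4} \approx -1.1468 \cdot 10^{9}$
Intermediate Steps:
$P = 1$
$O{\left(N,s \right)} = 22 + N$ ($O{\left(N,s \right)} = N + 22 = 22 + N$)
$M{\left(y \right)} = -2 + y$
$q{\left(E \right)} = 6 - \frac{E}{4}$ ($q{\left(E \right)} = \frac{\left(-2 + 1\right) \left(E - 24\right)}{4} = \frac{\left(-1\right) \left(-24 + E\right)}{4} = \frac{24 - E}{4} = 6 - \frac{E}{4}$)
$a{\left(K,h \right)} = 22 + h + K h \left(6 - \frac{K}{4}\right)$ ($a{\left(K,h \right)} = \left(6 - \frac{K}{4}\right) K h + \left(22 + h\right) = K \left(6 - \frac{K}{4}\right) h + \left(22 + h\right) = K h \left(6 - \frac{K}{4}\right) + \left(22 + h\right) = 22 + h + K h \left(6 - \frac{K}{4}\right)$)
$a{\left(-1651,1657 \right)} - 1195676 = \left(22 + 1657 + \frac{1}{4} \left(-1651\right) 1657 \left(24 - -1651\right)\right) - 1195676 = \left(22 + 1657 + \frac{1}{4} \left(-1651\right) 1657 \left(24 + 1651\right)\right) - 1195676 = \left(22 + 1657 + \frac{1}{4} \left(-1651\right) 1657 \cdot 1675\right) - 1195676 = \left(22 + 1657 - \frac{4582309225}{4}\right) - 1195676 = - \frac{4582302509}{4} - 1195676 = - \frac{4587085213}{4}$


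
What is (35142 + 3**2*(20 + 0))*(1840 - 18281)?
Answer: -580729002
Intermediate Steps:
(35142 + 3**2*(20 + 0))*(1840 - 18281) = (35142 + 9*20)*(-16441) = (35142 + 180)*(-16441) = 35322*(-16441) = -580729002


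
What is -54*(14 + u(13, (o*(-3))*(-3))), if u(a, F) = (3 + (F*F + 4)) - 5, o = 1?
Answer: -5238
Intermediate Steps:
u(a, F) = 2 + F**2 (u(a, F) = (3 + (F**2 + 4)) - 5 = (3 + (4 + F**2)) - 5 = (7 + F**2) - 5 = 2 + F**2)
-54*(14 + u(13, (o*(-3))*(-3))) = -54*(14 + (2 + ((1*(-3))*(-3))**2)) = -54*(14 + (2 + (-3*(-3))**2)) = -54*(14 + (2 + 9**2)) = -54*(14 + (2 + 81)) = -54*(14 + 83) = -54*97 = -5238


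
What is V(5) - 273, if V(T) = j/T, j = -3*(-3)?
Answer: -1356/5 ≈ -271.20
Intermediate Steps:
j = 9
V(T) = 9/T
V(5) - 273 = 9/5 - 273 = -1356/5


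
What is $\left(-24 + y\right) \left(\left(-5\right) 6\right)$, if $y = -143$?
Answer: $5010$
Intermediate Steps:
$\left(-24 + y\right) \left(\left(-5\right) 6\right) = \left(-24 - 143\right) \left(\left(-5\right) 6\right) = \left(-167\right) \left(-30\right) = 5010$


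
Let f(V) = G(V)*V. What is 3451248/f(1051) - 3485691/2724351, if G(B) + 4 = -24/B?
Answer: -112108910019/137125667 ≈ -817.56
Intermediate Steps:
G(B) = -4 - 24/B
f(V) = V*(-4 - 24/V) (f(V) = (-4 - 24/V)*V = V*(-4 - 24/V))
3451248/f(1051) - 3485691/2724351 = 3451248/(-24 - 4*1051) - 3485691/2724351 = 3451248/(-24 - 4204) - 3485691*1/2724351 = 3451248/(-4228) - 1161897/908117 = 3451248*(-1/4228) - 1161897/908117 = -862812/1057 - 1161897/908117 = -112108910019/137125667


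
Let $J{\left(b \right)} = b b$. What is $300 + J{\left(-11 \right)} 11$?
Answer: $1631$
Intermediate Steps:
$J{\left(b \right)} = b^{2}$
$300 + J{\left(-11 \right)} 11 = 300 + \left(-11\right)^{2} \cdot 11 = 300 + 121 \cdot 11 = 300 + 1331 = 1631$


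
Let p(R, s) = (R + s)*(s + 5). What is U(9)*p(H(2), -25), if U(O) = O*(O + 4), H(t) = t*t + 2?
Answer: 44460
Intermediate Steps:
H(t) = 2 + t² (H(t) = t² + 2 = 2 + t²)
p(R, s) = (5 + s)*(R + s) (p(R, s) = (R + s)*(5 + s) = (5 + s)*(R + s))
U(O) = O*(4 + O)
U(9)*p(H(2), -25) = (9*(4 + 9))*((-25)² + 5*(2 + 2²) + 5*(-25) + (2 + 2²)*(-25)) = (9*13)*(625 + 5*(2 + 4) - 125 + (2 + 4)*(-25)) = 117*(625 + 5*6 - 125 + 6*(-25)) = 117*(625 + 30 - 125 - 150) = 117*380 = 44460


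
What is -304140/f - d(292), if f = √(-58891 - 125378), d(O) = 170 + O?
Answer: -462 + 101380*I*√184269/61423 ≈ -462.0 + 708.51*I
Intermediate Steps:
f = I*√184269 (f = √(-184269) = I*√184269 ≈ 429.27*I)
-304140/f - d(292) = -304140*(-I*√184269/184269) - (170 + 292) = -(-101380)*I*√184269/61423 - 1*462 = 101380*I*√184269/61423 - 462 = -462 + 101380*I*√184269/61423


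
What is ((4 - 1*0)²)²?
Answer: 256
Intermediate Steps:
((4 - 1*0)²)² = ((4 + 0)²)² = (4²)² = 16² = 256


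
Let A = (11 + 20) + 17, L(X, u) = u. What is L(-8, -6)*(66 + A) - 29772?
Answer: -30456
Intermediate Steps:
A = 48 (A = 31 + 17 = 48)
L(-8, -6)*(66 + A) - 29772 = -6*(66 + 48) - 29772 = -6*114 - 29772 = -684 - 29772 = -30456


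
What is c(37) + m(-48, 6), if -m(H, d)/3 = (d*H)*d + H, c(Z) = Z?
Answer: 5365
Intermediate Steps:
m(H, d) = -3*H - 3*H*d² (m(H, d) = -3*((d*H)*d + H) = -3*((H*d)*d + H) = -3*(H*d² + H) = -3*(H + H*d²) = -3*H - 3*H*d²)
c(37) + m(-48, 6) = 37 - 3*(-48)*(1 + 6²) = 37 - 3*(-48)*(1 + 36) = 37 - 3*(-48)*37 = 37 + 5328 = 5365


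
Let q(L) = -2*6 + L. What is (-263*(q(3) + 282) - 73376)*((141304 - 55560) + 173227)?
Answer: -37596114925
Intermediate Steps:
q(L) = -12 + L
(-263*(q(3) + 282) - 73376)*((141304 - 55560) + 173227) = (-263*((-12 + 3) + 282) - 73376)*((141304 - 55560) + 173227) = (-263*(-9 + 282) - 73376)*(85744 + 173227) = (-263*273 - 73376)*258971 = (-71799 - 73376)*258971 = -145175*258971 = -37596114925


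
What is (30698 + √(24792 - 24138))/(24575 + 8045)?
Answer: 15349/16310 + √654/32620 ≈ 0.94186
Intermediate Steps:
(30698 + √(24792 - 24138))/(24575 + 8045) = (30698 + √654)/32620 = (30698 + √654)*(1/32620) = 15349/16310 + √654/32620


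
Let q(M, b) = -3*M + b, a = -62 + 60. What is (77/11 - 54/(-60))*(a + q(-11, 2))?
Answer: 2607/10 ≈ 260.70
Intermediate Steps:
a = -2
q(M, b) = b - 3*M
(77/11 - 54/(-60))*(a + q(-11, 2)) = (77/11 - 54/(-60))*(-2 + (2 - 3*(-11))) = (77*(1/11) - 54*(-1/60))*(-2 + (2 + 33)) = (7 + 9/10)*(-2 + 35) = (79/10)*33 = 2607/10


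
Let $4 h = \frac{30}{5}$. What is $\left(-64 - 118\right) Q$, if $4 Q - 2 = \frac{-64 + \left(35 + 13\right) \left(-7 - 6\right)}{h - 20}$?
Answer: $- \frac{65975}{37} \approx -1783.1$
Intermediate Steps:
$h = \frac{3}{2}$ ($h = \frac{30 \cdot \frac{1}{5}}{4} = \frac{1}{4} \cdot 6 = \frac{3}{2} \approx 1.5$)
$Q = \frac{725}{74}$ ($Q = \frac{1}{2} + \frac{\left(-64 + \left(35 + 13\right) \left(-7 - 6\right)\right) \frac{1}{\frac{3}{2} - 20}}{4} = \frac{1}{2} + \frac{\left(-64 + 48 \left(-13\right)\right) \frac{1}{- \frac{37}{2}}}{4} = \frac{1}{2} + \frac{\left(-64 - 624\right) \left(- \frac{2}{37}\right)}{4} = \frac{1}{2} + \frac{\left(-688\right) \left(- \frac{2}{37}\right)}{4} = \frac{1}{2} + \frac{1}{4} \cdot \frac{1376}{37} = \frac{1}{2} + \frac{344}{37} = \frac{725}{74} \approx 9.7973$)
$\left(-64 - 118\right) Q = \left(-64 - 118\right) \frac{725}{74} = \left(-182\right) \frac{725}{74} = - \frac{65975}{37}$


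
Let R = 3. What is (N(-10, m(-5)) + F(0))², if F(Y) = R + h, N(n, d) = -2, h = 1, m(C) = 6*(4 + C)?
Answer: 4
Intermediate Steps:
m(C) = 24 + 6*C
F(Y) = 4 (F(Y) = 3 + 1 = 4)
(N(-10, m(-5)) + F(0))² = (-2 + 4)² = 2² = 4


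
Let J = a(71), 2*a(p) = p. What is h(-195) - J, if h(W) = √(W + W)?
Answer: -71/2 + I*√390 ≈ -35.5 + 19.748*I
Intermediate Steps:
a(p) = p/2
J = 71/2 (J = (½)*71 = 71/2 ≈ 35.500)
h(W) = √2*√W (h(W) = √(2*W) = √2*√W)
h(-195) - J = √2*√(-195) - 1*71/2 = √2*(I*√195) - 71/2 = I*√390 - 71/2 = -71/2 + I*√390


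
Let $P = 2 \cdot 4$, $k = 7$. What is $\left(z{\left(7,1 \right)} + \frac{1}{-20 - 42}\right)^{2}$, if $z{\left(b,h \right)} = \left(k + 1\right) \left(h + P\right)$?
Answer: $\frac{19918369}{3844} \approx 5181.7$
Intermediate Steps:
$P = 8$
$z{\left(b,h \right)} = 64 + 8 h$ ($z{\left(b,h \right)} = \left(7 + 1\right) \left(h + 8\right) = 8 \left(8 + h\right) = 64 + 8 h$)
$\left(z{\left(7,1 \right)} + \frac{1}{-20 - 42}\right)^{2} = \left(\left(64 + 8 \cdot 1\right) + \frac{1}{-20 - 42}\right)^{2} = \left(\left(64 + 8\right) + \frac{1}{-62}\right)^{2} = \left(72 - \frac{1}{62}\right)^{2} = \left(\frac{4463}{62}\right)^{2} = \frac{19918369}{3844}$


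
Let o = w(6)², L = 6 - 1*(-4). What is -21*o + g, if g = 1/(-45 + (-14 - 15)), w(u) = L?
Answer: -155401/74 ≈ -2100.0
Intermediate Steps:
L = 10 (L = 6 + 4 = 10)
w(u) = 10
g = -1/74 (g = 1/(-45 - 29) = 1/(-74) = -1/74 ≈ -0.013514)
o = 100 (o = 10² = 100)
-21*o + g = -21*100 - 1/74 = -2100 - 1/74 = -155401/74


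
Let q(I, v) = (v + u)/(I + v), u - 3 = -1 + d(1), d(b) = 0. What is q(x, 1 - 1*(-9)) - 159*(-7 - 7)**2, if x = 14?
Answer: -62327/2 ≈ -31164.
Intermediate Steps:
u = 2 (u = 3 + (-1 + 0) = 3 - 1 = 2)
q(I, v) = (2 + v)/(I + v) (q(I, v) = (v + 2)/(I + v) = (2 + v)/(I + v))
q(x, 1 - 1*(-9)) - 159*(-7 - 7)**2 = (2 + (1 - 1*(-9)))/(14 + (1 - 1*(-9))) - 159*(-7 - 7)**2 = (2 + (1 + 9))/(14 + (1 + 9)) - 159*(-14)**2 = (2 + 10)/(14 + 10) - 159*196 = 12/24 - 31164 = (1/24)*12 - 31164 = 1/2 - 31164 = -62327/2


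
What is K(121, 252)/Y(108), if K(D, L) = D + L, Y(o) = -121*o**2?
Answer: -373/1411344 ≈ -0.00026429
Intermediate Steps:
K(121, 252)/Y(108) = (121 + 252)/((-121*108**2)) = 373/((-121*11664)) = 373/(-1411344) = 373*(-1/1411344) = -373/1411344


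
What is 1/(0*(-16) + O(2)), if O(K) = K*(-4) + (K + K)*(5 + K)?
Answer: 1/20 ≈ 0.050000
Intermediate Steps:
O(K) = -4*K + 2*K*(5 + K) (O(K) = -4*K + (2*K)*(5 + K) = -4*K + 2*K*(5 + K))
1/(0*(-16) + O(2)) = 1/(0*(-16) + 2*2*(3 + 2)) = 1/(0 + 2*2*5) = 1/(0 + 20) = 1/20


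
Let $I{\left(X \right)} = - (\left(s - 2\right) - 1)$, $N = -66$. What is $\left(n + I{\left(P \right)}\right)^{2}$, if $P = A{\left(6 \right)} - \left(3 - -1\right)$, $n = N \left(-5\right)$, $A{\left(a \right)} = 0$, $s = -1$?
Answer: $111556$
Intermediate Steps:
$n = 330$ ($n = \left(-66\right) \left(-5\right) = 330$)
$P = -4$ ($P = 0 - \left(3 - -1\right) = 0 - \left(3 + 1\right) = 0 - 4 = -4$)
$I{\left(X \right)} = 4$ ($I{\left(X \right)} = - (\left(-1 - 2\right) - 1) = - (-3 - 1) = \left(-1\right) \left(-4\right) = 4$)
$\left(n + I{\left(P \right)}\right)^{2} = \left(330 + 4\right)^{2} = 334^{2} = 111556$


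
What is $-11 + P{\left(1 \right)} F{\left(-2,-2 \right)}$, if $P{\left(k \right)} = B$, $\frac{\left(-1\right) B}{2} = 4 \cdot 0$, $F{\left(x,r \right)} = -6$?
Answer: $-11$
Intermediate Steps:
$B = 0$ ($B = - 2 \cdot 4 \cdot 0 = \left(-2\right) 0 = 0$)
$P{\left(k \right)} = 0$
$-11 + P{\left(1 \right)} F{\left(-2,-2 \right)} = -11 + 0 \left(-6\right) = -11 + 0 = -11$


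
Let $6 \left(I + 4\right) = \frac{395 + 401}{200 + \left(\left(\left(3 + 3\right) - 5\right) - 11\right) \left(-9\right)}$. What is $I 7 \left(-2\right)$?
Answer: $\frac{21574}{435} \approx 49.595$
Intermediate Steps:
$I = - \frac{1541}{435}$ ($I = -4 + \frac{\left(395 + 401\right) \frac{1}{200 + \left(\left(\left(3 + 3\right) - 5\right) - 11\right) \left(-9\right)}}{6} = -4 + \frac{796 \frac{1}{200 + \left(\left(6 - 5\right) - 11\right) \left(-9\right)}}{6} = -4 + \frac{796 \frac{1}{200 + \left(1 - 11\right) \left(-9\right)}}{6} = -4 + \frac{796 \frac{1}{200 - -90}}{6} = -4 + \frac{796 \frac{1}{200 + 90}}{6} = -4 + \frac{796 \cdot \frac{1}{290}}{6} = -4 + \frac{1}{6} \cdot \frac{398}{145} = -4 + \frac{199}{435} = - \frac{1541}{435} \approx -3.5425$)
$I 7 \left(-2\right) = - \frac{1541 \cdot 7 \left(-2\right)}{435} = \left(- \frac{1541}{435}\right) \left(-14\right) = \frac{21574}{435}$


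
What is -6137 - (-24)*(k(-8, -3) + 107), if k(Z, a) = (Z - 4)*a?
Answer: -2705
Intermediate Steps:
k(Z, a) = a*(-4 + Z) (k(Z, a) = (-4 + Z)*a = a*(-4 + Z))
-6137 - (-24)*(k(-8, -3) + 107) = -6137 - (-24)*(-3*(-4 - 8) + 107) = -6137 - (-24)*(-3*(-12) + 107) = -6137 - (-24)*(36 + 107) = -6137 - (-24)*143 = -6137 - 1*(-3432) = -6137 + 3432 = -2705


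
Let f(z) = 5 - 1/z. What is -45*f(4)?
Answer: -855/4 ≈ -213.75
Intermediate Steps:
-45*f(4) = -45*(5 - 1/4) = -45*(5 - 1*¼) = -45*(5 - ¼) = -45*19/4 = -855/4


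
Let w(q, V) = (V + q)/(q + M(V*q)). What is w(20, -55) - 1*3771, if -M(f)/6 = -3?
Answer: -143333/38 ≈ -3771.9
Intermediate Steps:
M(f) = 18 (M(f) = -6*(-3) = 18)
w(q, V) = (V + q)/(18 + q) (w(q, V) = (V + q)/(q + 18) = (V + q)/(18 + q))
w(20, -55) - 1*3771 = (-55 + 20)/(18 + 20) - 1*3771 = -35/38 - 3771 = -143333/38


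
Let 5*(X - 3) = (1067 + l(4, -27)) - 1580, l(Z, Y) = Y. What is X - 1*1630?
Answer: -1735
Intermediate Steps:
X = -105 (X = 3 + ((1067 - 27) - 1580)/5 = 3 + (1040 - 1580)/5 = 3 + (⅕)*(-540) = 3 - 108 = -105)
X - 1*1630 = -105 - 1*1630 = -105 - 1630 = -1735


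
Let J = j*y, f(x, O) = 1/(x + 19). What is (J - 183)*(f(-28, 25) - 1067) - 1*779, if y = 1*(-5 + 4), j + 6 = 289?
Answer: 4468453/9 ≈ 4.9650e+5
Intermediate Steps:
j = 283 (j = -6 + 289 = 283)
f(x, O) = 1/(19 + x)
y = -1 (y = 1*(-1) = -1)
J = -283 (J = 283*(-1) = -283)
(J - 183)*(f(-28, 25) - 1067) - 1*779 = (-283 - 183)*(1/(19 - 28) - 1067) - 1*779 = -466*(1/(-9) - 1067) - 779 = -466*(-⅑ - 1067) - 779 = -466*(-9604/9) - 779 = 4475464/9 - 779 = 4468453/9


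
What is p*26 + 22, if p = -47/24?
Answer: -347/12 ≈ -28.917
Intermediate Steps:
p = -47/24 (p = -47*1/24 = -47/24 ≈ -1.9583)
p*26 + 22 = -47/24*26 + 22 = -611/12 + 22 = -347/12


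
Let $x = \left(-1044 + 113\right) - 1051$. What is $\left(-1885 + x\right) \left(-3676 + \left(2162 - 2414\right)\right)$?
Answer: $15189576$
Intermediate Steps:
$x = -1982$ ($x = -931 - 1051 = -1982$)
$\left(-1885 + x\right) \left(-3676 + \left(2162 - 2414\right)\right) = \left(-1885 - 1982\right) \left(-3676 + \left(2162 - 2414\right)\right) = - 3867 \left(-3676 + \left(2162 - 2414\right)\right) = - 3867 \left(-3676 - 252\right) = \left(-3867\right) \left(-3928\right) = 15189576$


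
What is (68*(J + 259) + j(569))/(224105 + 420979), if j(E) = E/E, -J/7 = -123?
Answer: 25387/215028 ≈ 0.11806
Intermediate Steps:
J = 861 (J = -7*(-123) = 861)
j(E) = 1
(68*(J + 259) + j(569))/(224105 + 420979) = (68*(861 + 259) + 1)/(224105 + 420979) = (68*1120 + 1)/645084 = (76160 + 1)*(1/645084) = 76161*(1/645084) = 25387/215028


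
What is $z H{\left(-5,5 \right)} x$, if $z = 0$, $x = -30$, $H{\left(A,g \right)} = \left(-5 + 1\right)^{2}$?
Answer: $0$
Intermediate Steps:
$H{\left(A,g \right)} = 16$ ($H{\left(A,g \right)} = \left(-4\right)^{2} = 16$)
$z H{\left(-5,5 \right)} x = 0 \cdot 16 \left(-30\right) = 0 \left(-30\right) = 0$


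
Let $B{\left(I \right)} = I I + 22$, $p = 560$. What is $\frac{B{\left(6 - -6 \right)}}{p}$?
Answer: $\frac{83}{280} \approx 0.29643$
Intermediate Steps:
$B{\left(I \right)} = 22 + I^{2}$ ($B{\left(I \right)} = I^{2} + 22 = 22 + I^{2}$)
$\frac{B{\left(6 - -6 \right)}}{p} = \frac{22 + \left(6 - -6\right)^{2}}{560} = \left(22 + \left(6 + 6\right)^{2}\right) \frac{1}{560} = \left(22 + 12^{2}\right) \frac{1}{560} = \left(22 + 144\right) \frac{1}{560} = 166 \cdot \frac{1}{560} = \frac{83}{280}$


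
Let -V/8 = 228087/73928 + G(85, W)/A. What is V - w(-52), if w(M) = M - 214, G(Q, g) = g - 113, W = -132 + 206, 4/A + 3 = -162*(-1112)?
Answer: 129847502537/9241 ≈ 1.4051e+7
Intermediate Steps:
A = 4/180141 (A = 4/(-3 - 162*(-1112)) = 4/(-3 + 180144) = 4/180141 ≈ 2.2205e-5)
W = 74
G(Q, g) = -113 + g
w(M) = -214 + M
V = 129845044431/9241 (V = -8*(228087/73928 + (-113 + 74)/(4/180141)) = -8*(228087*(1/73928) - 39*180141/4) = -8*(228087/73928 - 7025499/4) = -8*(-129845044431/73928) = 129845044431/9241 ≈ 1.4051e+7)
V - w(-52) = 129845044431/9241 - (-214 - 52) = 129845044431/9241 - 1*(-266) = 129845044431/9241 + 266 = 129847502537/9241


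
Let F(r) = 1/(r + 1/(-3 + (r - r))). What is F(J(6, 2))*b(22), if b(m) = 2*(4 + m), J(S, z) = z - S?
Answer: -12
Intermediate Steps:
b(m) = 8 + 2*m
F(r) = 1/(-⅓ + r) (F(r) = 1/(r + 1/(-3 + 0)) = 1/(r + 1/(-3)) = 1/(r - ⅓) = 1/(-⅓ + r))
F(J(6, 2))*b(22) = (3/(-1 + 3*(2 - 1*6)))*(8 + 2*22) = (3/(-1 + 3*(2 - 6)))*(8 + 44) = (3/(-1 + 3*(-4)))*52 = (3/(-1 - 12))*52 = (3/(-13))*52 = (3*(-1/13))*52 = -3/13*52 = -12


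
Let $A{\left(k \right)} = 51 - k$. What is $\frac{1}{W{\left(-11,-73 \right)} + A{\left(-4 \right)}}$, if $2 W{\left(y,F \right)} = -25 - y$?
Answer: $\frac{1}{48} \approx 0.020833$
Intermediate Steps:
$W{\left(y,F \right)} = - \frac{25}{2} - \frac{y}{2}$ ($W{\left(y,F \right)} = \frac{-25 - y}{2} = - \frac{25}{2} - \frac{y}{2}$)
$\frac{1}{W{\left(-11,-73 \right)} + A{\left(-4 \right)}} = \frac{1}{\left(- \frac{25}{2} - - \frac{11}{2}\right) + \left(51 - -4\right)} = \frac{1}{\left(- \frac{25}{2} + \frac{11}{2}\right) + \left(51 + 4\right)} = \frac{1}{-7 + 55} = \frac{1}{48}$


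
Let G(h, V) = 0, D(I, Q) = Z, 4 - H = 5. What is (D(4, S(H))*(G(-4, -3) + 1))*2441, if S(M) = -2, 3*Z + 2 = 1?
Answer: -2441/3 ≈ -813.67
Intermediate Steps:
H = -1 (H = 4 - 1*5 = 4 - 5 = -1)
Z = -⅓ (Z = -⅔ + (⅓)*1 = -⅔ + ⅓ = -⅓ ≈ -0.33333)
D(I, Q) = -⅓
(D(4, S(H))*(G(-4, -3) + 1))*2441 = -(0 + 1)/3*2441 = -⅓*1*2441 = -⅓*2441 = -2441/3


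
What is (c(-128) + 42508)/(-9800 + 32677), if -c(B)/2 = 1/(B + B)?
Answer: 5441025/2928256 ≈ 1.8581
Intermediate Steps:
c(B) = -1/B (c(B) = -2/(B + B) = -2*1/(2*B) = -1/B)
(c(-128) + 42508)/(-9800 + 32677) = (-1/(-128) + 42508)/(-9800 + 32677) = (-1*(-1/128) + 42508)/22877 = (1/128 + 42508)*(1/22877) = (5441025/128)*(1/22877) = 5441025/2928256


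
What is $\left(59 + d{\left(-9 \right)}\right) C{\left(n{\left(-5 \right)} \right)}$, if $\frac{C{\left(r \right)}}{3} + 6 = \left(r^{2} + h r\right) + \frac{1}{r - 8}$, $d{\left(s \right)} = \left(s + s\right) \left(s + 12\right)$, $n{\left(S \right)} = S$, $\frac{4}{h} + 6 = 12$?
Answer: $\frac{3040}{13} \approx 233.85$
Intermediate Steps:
$h = \frac{2}{3}$ ($h = \frac{4}{-6 + 12} = \frac{4}{6} = 4 \cdot \frac{1}{6} = \frac{2}{3} \approx 0.66667$)
$d{\left(s \right)} = 2 s \left(12 + s\right)$
$C{\left(r \right)} = -18 + 2 r + 3 r^{2} + \frac{3}{-8 + r}$ ($C{\left(r \right)} = -18 + 3 \left(\left(r^{2} + \frac{2 r}{3}\right) + \frac{1}{r - 8}\right) = -18 + 3 \left(\left(r^{2} + \frac{2 r}{3}\right) + \frac{1}{-8 + r}\right) = -18 + 3 \left(r^{2} + \frac{1}{-8 + r} + \frac{2 r}{3}\right) = -18 + \left(2 r + 3 r^{2} + \frac{3}{-8 + r}\right) = -18 + 2 r + 3 r^{2} + \frac{3}{-8 + r}$)
$\left(59 + d{\left(-9 \right)}\right) C{\left(n{\left(-5 \right)} \right)} = \left(59 + 2 \left(-9\right) \left(12 - 9\right)\right) \frac{147 - -170 - 22 \left(-5\right)^{2} + 3 \left(-5\right)^{3}}{-8 - 5} = \left(59 + 2 \left(-9\right) 3\right) \frac{147 + 170 - 550 + 3 \left(-125\right)}{-13} = \left(59 - 54\right) \left(- \frac{147 + 170 - 550 - 375}{13}\right) = 5 \left(\left(- \frac{1}{13}\right) \left(-608\right)\right) = 5 \cdot \frac{608}{13} = \frac{3040}{13}$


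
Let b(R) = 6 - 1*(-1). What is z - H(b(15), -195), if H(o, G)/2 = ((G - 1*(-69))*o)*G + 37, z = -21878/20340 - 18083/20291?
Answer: -70999206958739/206359470 ≈ -3.4406e+5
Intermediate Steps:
z = -405867359/206359470 (z = -21878*1/20340 - 18083*1/20291 = -10939/10170 - 18083/20291 = -405867359/206359470 ≈ -1.9668)
b(R) = 7 (b(R) = 6 + 1 = 7)
H(o, G) = 74 + 2*G*o*(69 + G) (H(o, G) = 2*(((G - 1*(-69))*o)*G + 37) = 2*(((G + 69)*o)*G + 37) = 2*(((69 + G)*o)*G + 37) = 2*((o*(69 + G))*G + 37) = 2*(G*o*(69 + G) + 37) = 2*(37 + G*o*(69 + G)) = 74 + 2*G*o*(69 + G))
z - H(b(15), -195) = -405867359/206359470 - (74 + 2*7*(-195)² + 138*(-195)*7) = -405867359/206359470 - (74 + 2*7*38025 - 188370) = -405867359/206359470 - (74 + 532350 - 188370) = -405867359/206359470 - 1*344054 = -405867359/206359470 - 344054 = -70999206958739/206359470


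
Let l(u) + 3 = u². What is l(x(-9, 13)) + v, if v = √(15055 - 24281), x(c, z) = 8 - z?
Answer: 22 + I*√9226 ≈ 22.0 + 96.052*I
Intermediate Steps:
v = I*√9226 (v = √(-9226) = I*√9226 ≈ 96.052*I)
l(u) = -3 + u²
l(x(-9, 13)) + v = (-3 + (8 - 1*13)²) + I*√9226 = (-3 + (8 - 13)²) + I*√9226 = (-3 + (-5)²) + I*√9226 = (-3 + 25) + I*√9226 = 22 + I*√9226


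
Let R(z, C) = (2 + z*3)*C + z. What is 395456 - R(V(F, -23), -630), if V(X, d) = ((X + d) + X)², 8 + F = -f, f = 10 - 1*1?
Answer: 6534077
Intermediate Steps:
f = 9 (f = 10 - 1 = 9)
F = -17 (F = -8 - 1*9 = -8 - 9 = -17)
V(X, d) = (d + 2*X)²
R(z, C) = z + C*(2 + 3*z) (R(z, C) = (2 + 3*z)*C + z = C*(2 + 3*z) + z = z + C*(2 + 3*z))
395456 - R(V(F, -23), -630) = 395456 - ((-23 + 2*(-17))² + 2*(-630) + 3*(-630)*(-23 + 2*(-17))²) = 395456 - ((-23 - 34)² - 1260 + 3*(-630)*(-23 - 34)²) = 395456 - ((-57)² - 1260 + 3*(-630)*(-57)²) = 395456 - (3249 - 1260 + 3*(-630)*3249) = 395456 - (3249 - 1260 - 6140610) = 395456 - 1*(-6138621) = 395456 + 6138621 = 6534077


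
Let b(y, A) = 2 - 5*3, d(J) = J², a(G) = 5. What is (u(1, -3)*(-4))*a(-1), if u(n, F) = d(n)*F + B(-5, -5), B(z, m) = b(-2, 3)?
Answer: 320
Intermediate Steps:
b(y, A) = -13 (b(y, A) = 2 - 15 = -13)
B(z, m) = -13
u(n, F) = -13 + F*n² (u(n, F) = n²*F - 13 = F*n² - 13 = -13 + F*n²)
(u(1, -3)*(-4))*a(-1) = ((-13 - 3*1²)*(-4))*5 = ((-13 - 3*1)*(-4))*5 = ((-13 - 3)*(-4))*5 = -16*(-4)*5 = 64*5 = 320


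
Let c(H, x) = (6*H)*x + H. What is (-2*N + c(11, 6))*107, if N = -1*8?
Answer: 45261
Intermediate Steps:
N = -8
c(H, x) = H + 6*H*x (c(H, x) = 6*H*x + H = H + 6*H*x)
(-2*N + c(11, 6))*107 = (-2*(-8) + 11*(1 + 6*6))*107 = (16 + 11*(1 + 36))*107 = (16 + 11*37)*107 = (16 + 407)*107 = 423*107 = 45261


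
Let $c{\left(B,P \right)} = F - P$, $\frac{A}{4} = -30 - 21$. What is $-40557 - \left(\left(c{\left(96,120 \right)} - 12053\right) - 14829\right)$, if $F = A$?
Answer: $-13351$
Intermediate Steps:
$A = -204$ ($A = 4 \left(-30 - 21\right) = 4 \left(-51\right) = -204$)
$F = -204$
$c{\left(B,P \right)} = -204 - P$
$-40557 - \left(\left(c{\left(96,120 \right)} - 12053\right) - 14829\right) = -40557 - \left(\left(\left(-204 - 120\right) - 12053\right) - 14829\right) = -40557 - \left(\left(-324 - 12053\right) - 14829\right) = -40557 - \left(-12377 - 14829\right) = -40557 - -27206 = -40557 + 27206 = -13351$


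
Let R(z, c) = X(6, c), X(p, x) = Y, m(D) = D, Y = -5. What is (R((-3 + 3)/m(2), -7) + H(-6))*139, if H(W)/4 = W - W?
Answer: -695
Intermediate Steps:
H(W) = 0 (H(W) = 4*(W - W) = 4*0 = 0)
X(p, x) = -5
R(z, c) = -5
(R((-3 + 3)/m(2), -7) + H(-6))*139 = (-5 + 0)*139 = -5*139 = -695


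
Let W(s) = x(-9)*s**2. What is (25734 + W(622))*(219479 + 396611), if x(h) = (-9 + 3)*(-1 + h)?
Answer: 14317176273660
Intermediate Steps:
x(h) = 6 - 6*h (x(h) = -6*(-1 + h) = 6 - 6*h)
W(s) = 60*s**2 (W(s) = (6 - 6*(-9))*s**2 = (6 + 54)*s**2 = 60*s**2)
(25734 + W(622))*(219479 + 396611) = (25734 + 60*622**2)*(219479 + 396611) = (25734 + 60*386884)*616090 = (25734 + 23213040)*616090 = 23238774*616090 = 14317176273660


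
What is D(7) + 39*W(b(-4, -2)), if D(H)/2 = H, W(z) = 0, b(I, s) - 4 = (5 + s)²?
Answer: 14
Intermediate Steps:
b(I, s) = 4 + (5 + s)²
D(H) = 2*H
D(7) + 39*W(b(-4, -2)) = 2*7 + 39*0 = 14 + 0 = 14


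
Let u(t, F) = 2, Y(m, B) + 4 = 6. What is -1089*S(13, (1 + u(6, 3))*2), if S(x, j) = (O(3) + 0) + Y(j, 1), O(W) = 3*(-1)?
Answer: 1089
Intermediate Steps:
Y(m, B) = 2 (Y(m, B) = -4 + 6 = 2)
O(W) = -3
S(x, j) = -1 (S(x, j) = (-3 + 0) + 2 = -3 + 2 = -1)
-1089*S(13, (1 + u(6, 3))*2) = -1089*(-1) = 1089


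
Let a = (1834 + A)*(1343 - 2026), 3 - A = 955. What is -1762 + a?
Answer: -604168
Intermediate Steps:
A = -952 (A = 3 - 1*955 = 3 - 955 = -952)
a = -602406 (a = (1834 - 952)*(1343 - 2026) = 882*(-683) = -602406)
-1762 + a = -1762 - 602406 = -604168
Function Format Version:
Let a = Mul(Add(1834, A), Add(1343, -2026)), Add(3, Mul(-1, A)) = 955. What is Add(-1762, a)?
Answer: -604168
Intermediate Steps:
A = -952 (A = Add(3, Mul(-1, 955)) = Add(3, -955) = -952)
a = -602406 (a = Mul(Add(1834, -952), Add(1343, -2026)) = Mul(882, -683) = -602406)
Add(-1762, a) = Add(-1762, -602406) = -604168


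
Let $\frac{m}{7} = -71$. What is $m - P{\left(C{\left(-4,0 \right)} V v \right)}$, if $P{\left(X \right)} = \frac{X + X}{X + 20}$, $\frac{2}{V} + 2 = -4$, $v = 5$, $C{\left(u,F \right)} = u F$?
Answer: $-497$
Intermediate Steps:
$C{\left(u,F \right)} = F u$
$V = - \frac{1}{3}$ ($V = \frac{2}{-2 - 4} = \frac{2}{-6} = 2 \left(- \frac{1}{6}\right) = - \frac{1}{3} \approx -0.33333$)
$m = -497$ ($m = 7 \left(-71\right) = -497$)
$P{\left(X \right)} = \frac{2 X}{20 + X}$
$m - P{\left(C{\left(-4,0 \right)} V v \right)} = -497 - \frac{2 \cdot 0 \left(-4\right) \left(- \frac{1}{3}\right) 5}{20 + 0 \left(-4\right) \left(- \frac{1}{3}\right) 5} = -497 - \frac{2 \cdot 0 \left(- \frac{1}{3}\right) 5}{20 + 0 \left(- \frac{1}{3}\right) 5} = -497 - \frac{2 \cdot 0 \cdot 5}{20 + 0 \cdot 5} = -497 - 2 \cdot 0 \frac{1}{20 + 0} = -497 - 2 \cdot 0 \cdot \frac{1}{20} = -497 - 0 = -497 + 0 = -497$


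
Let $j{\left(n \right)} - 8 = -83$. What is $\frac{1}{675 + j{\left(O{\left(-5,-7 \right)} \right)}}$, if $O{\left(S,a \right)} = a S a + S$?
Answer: $\frac{1}{600} \approx 0.0016667$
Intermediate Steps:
$O{\left(S,a \right)} = S + S a^{2}$ ($O{\left(S,a \right)} = S a a + S = S a^{2} + S = S + S a^{2}$)
$j{\left(n \right)} = -75$ ($j{\left(n \right)} = 8 - 83 = -75$)
$\frac{1}{675 + j{\left(O{\left(-5,-7 \right)} \right)}} = \frac{1}{675 - 75} = \frac{1}{600}$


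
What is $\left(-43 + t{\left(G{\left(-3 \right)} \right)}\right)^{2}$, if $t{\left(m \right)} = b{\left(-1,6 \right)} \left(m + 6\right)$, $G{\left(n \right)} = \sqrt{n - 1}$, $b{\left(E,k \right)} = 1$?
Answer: $1365 - 148 i \approx 1365.0 - 148.0 i$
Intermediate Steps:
$G{\left(n \right)} = \sqrt{-1 + n}$
$t{\left(m \right)} = 6 + m$ ($t{\left(m \right)} = 1 \left(m + 6\right) = 1 \left(6 + m\right) = 6 + m$)
$\left(-43 + t{\left(G{\left(-3 \right)} \right)}\right)^{2} = \left(-43 + \left(6 + \sqrt{-1 - 3}\right)\right)^{2} = \left(-43 + \left(6 + \sqrt{-4}\right)\right)^{2} = \left(-43 + \left(6 + 2 i\right)\right)^{2} = \left(-37 + 2 i\right)^{2}$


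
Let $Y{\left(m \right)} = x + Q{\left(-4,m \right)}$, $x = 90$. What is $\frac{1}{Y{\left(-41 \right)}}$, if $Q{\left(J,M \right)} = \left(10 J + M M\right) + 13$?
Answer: $\frac{1}{1744} \approx 0.00057339$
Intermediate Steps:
$Q{\left(J,M \right)} = 13 + M^{2} + 10 J$ ($Q{\left(J,M \right)} = \left(10 J + M^{2}\right) + 13 = \left(M^{2} + 10 J\right) + 13 = 13 + M^{2} + 10 J$)
$Y{\left(m \right)} = 63 + m^{2}$ ($Y{\left(m \right)} = 90 + \left(13 + m^{2} + 10 \left(-4\right)\right) = 90 + \left(13 + m^{2} - 40\right) = 90 + \left(-27 + m^{2}\right) = 63 + m^{2}$)
$\frac{1}{Y{\left(-41 \right)}} = \frac{1}{63 + \left(-41\right)^{2}} = \frac{1}{63 + 1681} = \frac{1}{1744}$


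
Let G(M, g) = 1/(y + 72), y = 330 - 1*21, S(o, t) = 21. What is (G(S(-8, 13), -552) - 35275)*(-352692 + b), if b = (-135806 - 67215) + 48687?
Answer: 6814314852124/381 ≈ 1.7885e+10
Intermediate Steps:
b = -154334 (b = -203021 + 48687 = -154334)
y = 309 (y = 330 - 21 = 309)
G(M, g) = 1/381 (G(M, g) = 1/(309 + 72) = 1/381)
(G(S(-8, 13), -552) - 35275)*(-352692 + b) = (1/381 - 35275)*(-352692 - 154334) = -13439774/381*(-507026) = 6814314852124/381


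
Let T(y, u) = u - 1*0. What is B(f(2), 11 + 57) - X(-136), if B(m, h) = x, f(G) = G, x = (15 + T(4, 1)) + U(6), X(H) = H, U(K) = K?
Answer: 158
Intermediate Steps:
T(y, u) = u (T(y, u) = u + 0 = u)
x = 22 (x = (15 + 1) + 6 = 16 + 6 = 22)
B(m, h) = 22
B(f(2), 11 + 57) - X(-136) = 22 - 1*(-136) = 22 + 136 = 158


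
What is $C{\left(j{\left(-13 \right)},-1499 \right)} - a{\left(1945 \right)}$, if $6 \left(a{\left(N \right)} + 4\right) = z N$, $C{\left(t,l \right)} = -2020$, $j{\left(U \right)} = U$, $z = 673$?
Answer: $- \frac{1321081}{6} \approx -2.2018 \cdot 10^{5}$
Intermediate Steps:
$a{\left(N \right)} = -4 + \frac{673 N}{6}$
$C{\left(j{\left(-13 \right)},-1499 \right)} - a{\left(1945 \right)} = -2020 - \left(-4 + \frac{673}{6} \cdot 1945\right) = -2020 - \left(-4 + \frac{1308985}{6}\right) = -2020 - \frac{1308961}{6} = - \frac{1321081}{6}$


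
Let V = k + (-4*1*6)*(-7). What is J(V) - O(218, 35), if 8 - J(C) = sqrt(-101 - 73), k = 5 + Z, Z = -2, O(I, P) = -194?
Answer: 202 - I*sqrt(174) ≈ 202.0 - 13.191*I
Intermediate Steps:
k = 3 (k = 5 - 2 = 3)
V = 171 (V = 3 + (-4*1*6)*(-7) = 3 - 4*6*(-7) = 3 - 24*(-7) = 3 + 168 = 171)
J(C) = 8 - I*sqrt(174) (J(C) = 8 - sqrt(-101 - 73) = 8 - sqrt(-174) = 8 - I*sqrt(174))
J(V) - O(218, 35) = (8 - I*sqrt(174)) - 1*(-194) = (8 - I*sqrt(174)) + 194 = 202 - I*sqrt(174)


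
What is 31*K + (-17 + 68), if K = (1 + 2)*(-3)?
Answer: -228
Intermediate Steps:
K = -9 (K = 3*(-3) = -9)
31*K + (-17 + 68) = 31*(-9) + (-17 + 68) = -279 + 51 = -228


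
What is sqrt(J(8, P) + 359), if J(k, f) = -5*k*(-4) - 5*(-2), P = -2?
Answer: 23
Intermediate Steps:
J(k, f) = 10 + 20*k (J(k, f) = 20*k + 10 = 10 + 20*k)
sqrt(J(8, P) + 359) = sqrt((10 + 20*8) + 359) = sqrt((10 + 160) + 359) = sqrt(170 + 359) = sqrt(529) = 23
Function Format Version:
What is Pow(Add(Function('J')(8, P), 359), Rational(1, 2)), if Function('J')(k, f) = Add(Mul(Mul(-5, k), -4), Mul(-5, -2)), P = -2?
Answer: 23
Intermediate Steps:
Function('J')(k, f) = Add(10, Mul(20, k)) (Function('J')(k, f) = Add(Mul(20, k), 10) = Add(10, Mul(20, k)))
Pow(Add(Function('J')(8, P), 359), Rational(1, 2)) = Pow(Add(Add(10, Mul(20, 8)), 359), Rational(1, 2)) = Pow(Add(Add(10, 160), 359), Rational(1, 2)) = Pow(Add(170, 359), Rational(1, 2)) = Pow(529, Rational(1, 2)) = 23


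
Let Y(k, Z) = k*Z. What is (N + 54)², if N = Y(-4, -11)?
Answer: 9604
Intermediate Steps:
Y(k, Z) = Z*k
N = 44 (N = -11*(-4) = 44)
(N + 54)² = (44 + 54)² = 98² = 9604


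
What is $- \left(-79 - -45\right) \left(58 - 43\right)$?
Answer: $510$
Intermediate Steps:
$- \left(-79 - -45\right) \left(58 - 43\right) = - \left(-79 + 45\right) 15 = - \left(-34\right) 15 = \left(-1\right) \left(-510\right) = 510$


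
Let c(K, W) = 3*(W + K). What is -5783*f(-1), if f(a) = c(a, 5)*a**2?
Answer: -69396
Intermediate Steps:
c(K, W) = 3*K + 3*W (c(K, W) = 3*(K + W) = 3*K + 3*W)
f(a) = a**2*(15 + 3*a) (f(a) = (3*a + 3*5)*a**2 = (3*a + 15)*a**2 = (15 + 3*a)*a**2 = a**2*(15 + 3*a))
-5783*f(-1) = -17349*(-1)**2*(5 - 1) = -17349*4 = -5783*12 = -69396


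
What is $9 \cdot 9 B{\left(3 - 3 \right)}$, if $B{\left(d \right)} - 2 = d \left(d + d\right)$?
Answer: $162$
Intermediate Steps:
$B{\left(d \right)} = 2 + 2 d^{2}$ ($B{\left(d \right)} = 2 + d \left(d + d\right) = 2 + d 2 d = 2 + 2 d^{2}$)
$9 \cdot 9 B{\left(3 - 3 \right)} = 9 \cdot 9 \left(2 + 2 \left(3 - 3\right)^{2}\right) = 81 \left(2 + 2 \left(3 - 3\right)^{2}\right) = 81 \left(2 + 2 \cdot 0^{2}\right) = 81 \left(2 + 2 \cdot 0\right) = 81 \left(2 + 0\right) = 81 \cdot 2 = 162$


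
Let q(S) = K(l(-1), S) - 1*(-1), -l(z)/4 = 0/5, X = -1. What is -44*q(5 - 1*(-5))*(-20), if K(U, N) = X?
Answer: 0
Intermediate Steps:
l(z) = 0 (l(z) = -0/5 = -4*0 = 0)
K(U, N) = -1
q(S) = 0 (q(S) = -1 - 1*(-1) = -1 + 1 = 0)
-44*q(5 - 1*(-5))*(-20) = -44*0*(-20) = 0*(-20) = 0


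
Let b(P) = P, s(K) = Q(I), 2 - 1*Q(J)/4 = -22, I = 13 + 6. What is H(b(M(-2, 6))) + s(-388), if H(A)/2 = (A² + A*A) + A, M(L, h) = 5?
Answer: 206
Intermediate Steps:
I = 19
Q(J) = 96 (Q(J) = 8 - 4*(-22) = 8 + 88 = 96)
s(K) = 96
H(A) = 2*A + 4*A² (H(A) = 2*((A² + A*A) + A) = 2*((A² + A²) + A) = 2*(2*A² + A) = 2*(A + 2*A²) = 2*A + 4*A²)
H(b(M(-2, 6))) + s(-388) = 2*5*(1 + 2*5) + 96 = 2*5*(1 + 10) + 96 = 2*5*11 + 96 = 110 + 96 = 206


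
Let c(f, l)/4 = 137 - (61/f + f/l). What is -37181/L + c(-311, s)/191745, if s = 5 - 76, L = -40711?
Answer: 52633001089051/57455723958765 ≈ 0.91606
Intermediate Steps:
s = -71
c(f, l) = 548 - 244/f - 4*f/l (c(f, l) = 4*(137 - (61/f + f/l)) = 4*(137 + (-61/f - f/l)) = 4*(137 - 61/f - f/l) = 548 - 244/f - 4*f/l)
-37181/L + c(-311, s)/191745 = -37181/(-40711) + (548 - 244/(-311) - 4*(-311)/(-71))/191745 = -37181*(-1/40711) + (548 - 244*(-1/311) - 4*(-311)*(-1/71))*(1/191745) = 37181/40711 + (548 + 244/311 - 1244/71)*(1/191745) = 37181/40711 + (11730828/22081)*(1/191745) = 37181/40711 + 3910276/1411307115 = 52633001089051/57455723958765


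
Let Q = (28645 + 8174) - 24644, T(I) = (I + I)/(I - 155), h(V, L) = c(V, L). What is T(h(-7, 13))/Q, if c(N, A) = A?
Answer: -13/864425 ≈ -1.5039e-5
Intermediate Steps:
h(V, L) = L
T(I) = 2*I/(-155 + I) (T(I) = (2*I)/(-155 + I) = 2*I/(-155 + I))
Q = 12175 (Q = 36819 - 24644 = 12175)
T(h(-7, 13))/Q = (2*13/(-155 + 13))/12175 = (2*13/(-142))*(1/12175) = (2*13*(-1/142))*(1/12175) = -13/71*1/12175 = -13/864425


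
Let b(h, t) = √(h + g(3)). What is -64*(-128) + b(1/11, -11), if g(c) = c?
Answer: 8192 + √374/11 ≈ 8193.8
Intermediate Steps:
b(h, t) = √(3 + h) (b(h, t) = √(h + 3) = √(3 + h))
-64*(-128) + b(1/11, -11) = -64*(-128) + √(3 + 1/11) = 8192 + √(3 + 1/11) = 8192 + √(34/11) = 8192 + √374/11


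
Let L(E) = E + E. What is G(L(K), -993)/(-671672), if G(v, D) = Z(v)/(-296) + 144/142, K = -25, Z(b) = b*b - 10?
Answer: 77739/7057929376 ≈ 1.1014e-5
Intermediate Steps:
Z(b) = -10 + b² (Z(b) = b² - 10 = -10 + b²)
L(E) = 2*E
G(v, D) = 11011/10508 - v²/296 (G(v, D) = (-10 + v²)/(-296) + 144/142 = (-10 + v²)*(-1/296) + 144*(1/142) = (5/148 - v²/296) + 72/71 = 11011/10508 - v²/296)
G(L(K), -993)/(-671672) = (11011/10508 - (2*(-25))²/296)/(-671672) = (11011/10508 - 1/296*(-50)²)*(-1/671672) = (11011/10508 - 1/296*2500)*(-1/671672) = (11011/10508 - 625/74)*(-1/671672) = -77739/10508*(-1/671672) = 77739/7057929376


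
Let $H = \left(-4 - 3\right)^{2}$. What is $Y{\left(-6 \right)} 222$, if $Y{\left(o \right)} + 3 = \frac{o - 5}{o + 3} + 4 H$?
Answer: $43660$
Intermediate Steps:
$H = 49$ ($H = \left(-7\right)^{2} = 49$)
$Y{\left(o \right)} = 193 + \frac{-5 + o}{3 + o}$ ($Y{\left(o \right)} = -3 + \left(\frac{o - 5}{o + 3} + 4 \cdot 49\right) = -3 + \left(\frac{-5 + o}{3 + o} + 196\right) = -3 + \left(196 + \frac{-5 + o}{3 + o}\right) = 193 + \frac{-5 + o}{3 + o}$)
$Y{\left(-6 \right)} 222 = \frac{2 \left(287 + 97 \left(-6\right)\right)}{3 - 6} \cdot 222 = \frac{2 \left(287 - 582\right)}{-3} \cdot 222 = 2 \left(- \frac{1}{3}\right) \left(-295\right) 222 = \frac{590}{3} \cdot 222 = 43660$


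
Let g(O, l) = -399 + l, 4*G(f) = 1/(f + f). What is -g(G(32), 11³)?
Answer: -932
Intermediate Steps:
G(f) = 1/(8*f) (G(f) = 1/(4*(f + f)) = 1/(4*((2*f))) = (1/(2*f))/4 = 1/(8*f))
-g(G(32), 11³) = -(-399 + 11³) = -(-399 + 1331) = -1*932 = -932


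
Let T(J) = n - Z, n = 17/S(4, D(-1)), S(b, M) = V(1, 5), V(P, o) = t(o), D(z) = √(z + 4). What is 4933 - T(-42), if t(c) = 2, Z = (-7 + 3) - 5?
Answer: 9831/2 ≈ 4915.5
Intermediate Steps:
Z = -9 (Z = -4 - 5 = -9)
D(z) = √(4 + z)
V(P, o) = 2
S(b, M) = 2
n = 17/2 ≈ 8.5000
T(J) = 35/2 (T(J) = 17/2 - 1*(-9) = 17/2 + 9 = 35/2)
4933 - T(-42) = 4933 - 1*35/2 = 4933 - 35/2 = 9831/2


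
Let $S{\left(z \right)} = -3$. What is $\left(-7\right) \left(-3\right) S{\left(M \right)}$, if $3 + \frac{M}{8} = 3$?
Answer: $-63$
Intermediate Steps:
$M = 0$ ($M = -24 + 8 \cdot 3 = -24 + 24 = 0$)
$\left(-7\right) \left(-3\right) S{\left(M \right)} = \left(-7\right) \left(-3\right) \left(-3\right) = 21 \left(-3\right) = -63$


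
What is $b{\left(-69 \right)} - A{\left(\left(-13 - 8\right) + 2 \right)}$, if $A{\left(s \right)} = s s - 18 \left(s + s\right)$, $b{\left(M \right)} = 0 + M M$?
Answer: $3716$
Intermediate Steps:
$b{\left(M \right)} = M^{2}$ ($b{\left(M \right)} = 0 + M^{2} = M^{2}$)
$A{\left(s \right)} = s^{2} - 36 s$ ($A{\left(s \right)} = s^{2} - 18 \cdot 2 s = s^{2} - 36 s$)
$b{\left(-69 \right)} - A{\left(\left(-13 - 8\right) + 2 \right)} = \left(-69\right)^{2} - \left(\left(-13 - 8\right) + 2\right) \left(-36 + \left(\left(-13 - 8\right) + 2\right)\right) = 4761 - \left(-21 + 2\right) \left(-36 + \left(-21 + 2\right)\right) = 4761 - - 19 \left(-36 - 19\right) = 4761 - \left(-19\right) \left(-55\right) = 4761 - 1045 = 3716$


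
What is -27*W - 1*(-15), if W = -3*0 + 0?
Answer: 15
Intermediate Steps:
W = 0 (W = 0 + 0 = 0)
-27*W - 1*(-15) = -27*0 - 1*(-15) = 0 + 15 = 15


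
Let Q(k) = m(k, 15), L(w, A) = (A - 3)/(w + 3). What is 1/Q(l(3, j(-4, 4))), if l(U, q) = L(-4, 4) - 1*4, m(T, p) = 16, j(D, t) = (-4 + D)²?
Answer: 1/16 ≈ 0.062500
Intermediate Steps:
L(w, A) = (-3 + A)/(3 + w)
l(U, q) = -5 (l(U, q) = (-3 + 4)/(3 - 4) - 1*4 = 1/(-1) - 4 = -1*1 - 4 = -1 - 4 = -5)
Q(k) = 16
1/Q(l(3, j(-4, 4))) = 1/16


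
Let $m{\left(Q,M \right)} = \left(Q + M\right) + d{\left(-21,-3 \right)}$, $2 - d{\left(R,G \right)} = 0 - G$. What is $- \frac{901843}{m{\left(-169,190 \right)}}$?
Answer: $- \frac{901843}{20} \approx -45092.0$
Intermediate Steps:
$d{\left(R,G \right)} = 2 + G$ ($d{\left(R,G \right)} = 2 - \left(0 - G\right) = 2 - - G = 2 + G$)
$m{\left(Q,M \right)} = -1 + M + Q$ ($m{\left(Q,M \right)} = \left(Q + M\right) + \left(2 - 3\right) = \left(M + Q\right) - 1 = -1 + M + Q$)
$- \frac{901843}{m{\left(-169,190 \right)}} = - \frac{901843}{-1 + 190 - 169} = - \frac{901843}{20}$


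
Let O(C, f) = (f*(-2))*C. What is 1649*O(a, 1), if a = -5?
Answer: 16490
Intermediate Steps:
O(C, f) = -2*C*f (O(C, f) = (-2*f)*C = -2*C*f)
1649*O(a, 1) = 1649*(-2*(-5)*1) = 1649*10 = 16490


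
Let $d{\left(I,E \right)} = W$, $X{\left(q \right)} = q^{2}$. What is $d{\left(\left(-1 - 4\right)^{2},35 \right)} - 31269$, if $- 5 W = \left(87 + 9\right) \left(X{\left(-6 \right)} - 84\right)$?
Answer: $- \frac{151737}{5} \approx -30347.0$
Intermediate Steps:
$W = \frac{4608}{5}$ ($W = - \frac{\left(87 + 9\right) \left(\left(-6\right)^{2} - 84\right)}{5} = - \frac{96 \left(36 - 84\right)}{5} = - \frac{96 \left(-48\right)}{5} = \left(- \frac{1}{5}\right) \left(-4608\right) = \frac{4608}{5} \approx 921.6$)
$d{\left(I,E \right)} = \frac{4608}{5}$
$d{\left(\left(-1 - 4\right)^{2},35 \right)} - 31269 = \frac{4608}{5} - 31269 = - \frac{151737}{5}$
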